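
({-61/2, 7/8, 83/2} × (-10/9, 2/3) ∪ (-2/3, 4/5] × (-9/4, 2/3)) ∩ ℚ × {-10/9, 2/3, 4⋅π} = (ℚ ∩ (-2/3, 4/5]) × {-10/9}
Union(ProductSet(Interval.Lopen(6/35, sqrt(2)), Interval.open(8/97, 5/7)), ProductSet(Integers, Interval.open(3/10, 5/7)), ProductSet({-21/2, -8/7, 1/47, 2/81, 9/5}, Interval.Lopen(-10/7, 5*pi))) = Union(ProductSet({-21/2, -8/7, 1/47, 2/81, 9/5}, Interval.Lopen(-10/7, 5*pi)), ProductSet(Integers, Interval.open(3/10, 5/7)), ProductSet(Interval.Lopen(6/35, sqrt(2)), Interval.open(8/97, 5/7)))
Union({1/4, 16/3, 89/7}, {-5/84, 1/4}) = {-5/84, 1/4, 16/3, 89/7}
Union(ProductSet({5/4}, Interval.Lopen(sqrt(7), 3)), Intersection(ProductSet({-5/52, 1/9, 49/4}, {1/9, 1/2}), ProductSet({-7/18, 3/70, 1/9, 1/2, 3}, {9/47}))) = ProductSet({5/4}, Interval.Lopen(sqrt(7), 3))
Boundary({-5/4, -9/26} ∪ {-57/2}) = {-57/2, -5/4, -9/26}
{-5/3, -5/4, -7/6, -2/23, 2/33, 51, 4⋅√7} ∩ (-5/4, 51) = {-7/6, -2/23, 2/33, 4⋅√7}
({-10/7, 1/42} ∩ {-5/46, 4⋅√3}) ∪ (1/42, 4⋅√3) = (1/42, 4⋅√3)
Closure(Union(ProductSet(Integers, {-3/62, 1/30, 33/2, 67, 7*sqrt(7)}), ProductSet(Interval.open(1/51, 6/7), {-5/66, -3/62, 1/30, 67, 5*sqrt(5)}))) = Union(ProductSet(Integers, {-3/62, 1/30, 33/2, 67, 7*sqrt(7)}), ProductSet(Interval(1/51, 6/7), {-5/66, -3/62, 1/30, 67, 5*sqrt(5)}))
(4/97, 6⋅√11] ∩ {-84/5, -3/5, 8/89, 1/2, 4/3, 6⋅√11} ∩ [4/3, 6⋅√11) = {4/3}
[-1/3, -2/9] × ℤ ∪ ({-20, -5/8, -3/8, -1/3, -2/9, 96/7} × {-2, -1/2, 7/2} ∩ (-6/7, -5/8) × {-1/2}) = [-1/3, -2/9] × ℤ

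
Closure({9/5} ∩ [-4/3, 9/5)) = ∅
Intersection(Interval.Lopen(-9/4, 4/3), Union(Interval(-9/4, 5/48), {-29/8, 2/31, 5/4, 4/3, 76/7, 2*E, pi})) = Union({5/4, 4/3}, Interval.Lopen(-9/4, 5/48))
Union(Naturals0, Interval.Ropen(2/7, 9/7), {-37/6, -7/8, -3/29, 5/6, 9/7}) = Union({-37/6, -7/8, -3/29}, Interval(2/7, 9/7), Naturals0)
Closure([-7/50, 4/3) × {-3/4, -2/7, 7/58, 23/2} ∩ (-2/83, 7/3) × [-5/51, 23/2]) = [-2/83, 4/3] × {7/58, 23/2}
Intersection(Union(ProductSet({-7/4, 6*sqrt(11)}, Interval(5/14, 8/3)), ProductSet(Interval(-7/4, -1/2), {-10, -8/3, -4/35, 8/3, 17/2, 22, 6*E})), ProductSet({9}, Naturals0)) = EmptySet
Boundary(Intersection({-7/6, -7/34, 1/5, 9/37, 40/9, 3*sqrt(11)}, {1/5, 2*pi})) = {1/5}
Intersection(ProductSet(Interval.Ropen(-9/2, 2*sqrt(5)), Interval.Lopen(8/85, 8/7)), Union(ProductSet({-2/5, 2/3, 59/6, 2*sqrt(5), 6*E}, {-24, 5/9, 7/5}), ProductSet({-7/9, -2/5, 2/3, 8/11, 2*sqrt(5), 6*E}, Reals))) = ProductSet({-7/9, -2/5, 2/3, 8/11}, Interval.Lopen(8/85, 8/7))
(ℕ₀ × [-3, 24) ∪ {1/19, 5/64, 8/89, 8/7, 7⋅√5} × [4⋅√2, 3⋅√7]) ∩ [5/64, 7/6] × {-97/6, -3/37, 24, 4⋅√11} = {1} × {-3/37, 4⋅√11}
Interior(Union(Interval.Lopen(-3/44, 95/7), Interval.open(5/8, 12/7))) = Interval.open(-3/44, 95/7)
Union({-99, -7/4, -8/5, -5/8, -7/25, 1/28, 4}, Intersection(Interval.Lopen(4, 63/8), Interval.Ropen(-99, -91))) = {-99, -7/4, -8/5, -5/8, -7/25, 1/28, 4}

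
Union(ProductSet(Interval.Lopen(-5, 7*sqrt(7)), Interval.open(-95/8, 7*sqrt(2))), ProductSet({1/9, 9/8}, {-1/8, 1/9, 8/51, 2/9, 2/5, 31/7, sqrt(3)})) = ProductSet(Interval.Lopen(-5, 7*sqrt(7)), Interval.open(-95/8, 7*sqrt(2)))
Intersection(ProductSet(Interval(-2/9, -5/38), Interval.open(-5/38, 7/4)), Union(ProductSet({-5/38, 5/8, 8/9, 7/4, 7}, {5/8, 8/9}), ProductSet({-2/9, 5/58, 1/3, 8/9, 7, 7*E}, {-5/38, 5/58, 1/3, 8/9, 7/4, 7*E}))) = Union(ProductSet({-2/9}, {5/58, 1/3, 8/9}), ProductSet({-5/38}, {5/8, 8/9}))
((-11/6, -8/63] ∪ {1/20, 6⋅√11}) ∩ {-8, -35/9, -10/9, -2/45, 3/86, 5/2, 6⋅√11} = {-10/9, 6⋅√11}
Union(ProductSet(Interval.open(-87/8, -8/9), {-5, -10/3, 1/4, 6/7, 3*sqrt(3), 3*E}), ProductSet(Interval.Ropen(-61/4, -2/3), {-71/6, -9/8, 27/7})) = Union(ProductSet(Interval.Ropen(-61/4, -2/3), {-71/6, -9/8, 27/7}), ProductSet(Interval.open(-87/8, -8/9), {-5, -10/3, 1/4, 6/7, 3*sqrt(3), 3*E}))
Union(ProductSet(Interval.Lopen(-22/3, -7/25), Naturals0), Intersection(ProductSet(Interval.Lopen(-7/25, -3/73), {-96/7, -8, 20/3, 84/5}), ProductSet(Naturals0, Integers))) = ProductSet(Interval.Lopen(-22/3, -7/25), Naturals0)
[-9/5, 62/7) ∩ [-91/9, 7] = [-9/5, 7]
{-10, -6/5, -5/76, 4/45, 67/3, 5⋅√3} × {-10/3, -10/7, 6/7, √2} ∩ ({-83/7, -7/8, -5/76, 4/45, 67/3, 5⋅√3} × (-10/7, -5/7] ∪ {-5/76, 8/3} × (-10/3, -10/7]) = {-5/76} × {-10/7}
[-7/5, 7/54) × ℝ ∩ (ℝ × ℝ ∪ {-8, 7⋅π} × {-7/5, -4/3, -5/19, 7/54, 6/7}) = [-7/5, 7/54) × ℝ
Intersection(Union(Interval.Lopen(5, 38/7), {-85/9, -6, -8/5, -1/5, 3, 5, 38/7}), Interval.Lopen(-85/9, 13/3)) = {-6, -8/5, -1/5, 3}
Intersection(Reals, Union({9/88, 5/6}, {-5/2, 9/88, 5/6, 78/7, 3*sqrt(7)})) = {-5/2, 9/88, 5/6, 78/7, 3*sqrt(7)}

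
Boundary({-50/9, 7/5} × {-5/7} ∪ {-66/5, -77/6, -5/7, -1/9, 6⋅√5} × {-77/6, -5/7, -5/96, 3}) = ({-50/9, 7/5} × {-5/7}) ∪ ({-66/5, -77/6, -5/7, -1/9, 6⋅√5} × {-77/6, -5/7, -5/96, 3})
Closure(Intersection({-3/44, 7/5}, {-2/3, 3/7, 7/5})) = {7/5}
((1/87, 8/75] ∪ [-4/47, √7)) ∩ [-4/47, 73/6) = [-4/47, √7)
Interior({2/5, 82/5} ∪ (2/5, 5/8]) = (2/5, 5/8)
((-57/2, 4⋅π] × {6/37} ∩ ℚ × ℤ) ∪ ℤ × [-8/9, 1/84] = ℤ × [-8/9, 1/84]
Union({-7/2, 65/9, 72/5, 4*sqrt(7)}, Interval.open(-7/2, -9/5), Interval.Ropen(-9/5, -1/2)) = Union({65/9, 72/5, 4*sqrt(7)}, Interval.Ropen(-7/2, -1/2))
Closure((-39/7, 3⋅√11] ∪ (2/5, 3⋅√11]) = [-39/7, 3⋅√11]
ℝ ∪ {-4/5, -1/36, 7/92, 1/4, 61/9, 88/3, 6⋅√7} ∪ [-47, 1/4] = (-∞, ∞)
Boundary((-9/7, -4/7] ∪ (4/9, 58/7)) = {-9/7, -4/7, 4/9, 58/7}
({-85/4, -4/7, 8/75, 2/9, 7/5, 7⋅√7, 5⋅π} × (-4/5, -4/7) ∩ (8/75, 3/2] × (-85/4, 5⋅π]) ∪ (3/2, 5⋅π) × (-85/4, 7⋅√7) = ({2/9, 7/5} × (-4/5, -4/7)) ∪ ((3/2, 5⋅π) × (-85/4, 7⋅√7))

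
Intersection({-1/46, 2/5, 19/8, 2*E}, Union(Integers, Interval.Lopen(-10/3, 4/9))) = {-1/46, 2/5}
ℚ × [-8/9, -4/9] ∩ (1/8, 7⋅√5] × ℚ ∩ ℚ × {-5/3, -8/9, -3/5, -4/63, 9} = (ℚ ∩ (1/8, 7⋅√5]) × {-8/9, -3/5}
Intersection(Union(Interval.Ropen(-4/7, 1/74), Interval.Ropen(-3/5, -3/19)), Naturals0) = Range(0, 1, 1)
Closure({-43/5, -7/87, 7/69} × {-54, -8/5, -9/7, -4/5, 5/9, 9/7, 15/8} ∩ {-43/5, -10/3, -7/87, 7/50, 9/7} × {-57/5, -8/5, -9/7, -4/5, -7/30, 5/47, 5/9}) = {-43/5, -7/87} × {-8/5, -9/7, -4/5, 5/9}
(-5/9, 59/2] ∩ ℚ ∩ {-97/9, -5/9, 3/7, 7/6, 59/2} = {3/7, 7/6, 59/2}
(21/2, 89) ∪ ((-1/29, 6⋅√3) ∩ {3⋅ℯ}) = {3⋅ℯ} ∪ (21/2, 89)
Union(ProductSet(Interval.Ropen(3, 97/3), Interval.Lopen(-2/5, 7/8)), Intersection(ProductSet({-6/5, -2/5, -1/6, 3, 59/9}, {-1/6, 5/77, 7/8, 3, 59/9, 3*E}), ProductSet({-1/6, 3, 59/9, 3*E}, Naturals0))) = Union(ProductSet({-1/6, 3, 59/9}, {3}), ProductSet(Interval.Ropen(3, 97/3), Interval.Lopen(-2/5, 7/8)))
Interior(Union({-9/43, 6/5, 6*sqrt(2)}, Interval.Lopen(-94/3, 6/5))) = Interval.open(-94/3, 6/5)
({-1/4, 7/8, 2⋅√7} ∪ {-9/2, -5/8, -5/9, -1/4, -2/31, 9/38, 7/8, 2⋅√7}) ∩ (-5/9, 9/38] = {-1/4, -2/31, 9/38}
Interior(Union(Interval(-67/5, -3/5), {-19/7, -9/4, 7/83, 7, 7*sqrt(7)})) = Interval.open(-67/5, -3/5)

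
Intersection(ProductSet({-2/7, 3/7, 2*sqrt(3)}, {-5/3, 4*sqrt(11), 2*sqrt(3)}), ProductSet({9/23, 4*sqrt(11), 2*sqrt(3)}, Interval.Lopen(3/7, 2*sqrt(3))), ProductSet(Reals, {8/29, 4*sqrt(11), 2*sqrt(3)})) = ProductSet({2*sqrt(3)}, {2*sqrt(3)})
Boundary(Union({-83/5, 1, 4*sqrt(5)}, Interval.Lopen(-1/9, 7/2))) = {-83/5, -1/9, 7/2, 4*sqrt(5)}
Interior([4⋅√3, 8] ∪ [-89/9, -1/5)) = (-89/9, -1/5) ∪ (4⋅√3, 8)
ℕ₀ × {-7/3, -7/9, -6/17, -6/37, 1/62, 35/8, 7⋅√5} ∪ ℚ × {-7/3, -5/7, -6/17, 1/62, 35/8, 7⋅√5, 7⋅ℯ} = (ℕ₀ × {-7/3, -7/9, -6/17, -6/37, 1/62, 35/8, 7⋅√5}) ∪ (ℚ × {-7/3, -5/7, -6/17, 1/62, 35/8, 7⋅√5, 7⋅ℯ})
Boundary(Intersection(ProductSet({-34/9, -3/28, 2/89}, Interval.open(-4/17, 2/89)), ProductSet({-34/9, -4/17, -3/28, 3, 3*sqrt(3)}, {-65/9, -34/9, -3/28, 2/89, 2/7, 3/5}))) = ProductSet({-34/9, -3/28}, {-3/28})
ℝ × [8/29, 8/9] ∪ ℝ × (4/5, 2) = ℝ × [8/29, 2)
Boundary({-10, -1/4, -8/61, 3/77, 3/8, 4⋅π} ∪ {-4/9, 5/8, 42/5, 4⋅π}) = {-10, -4/9, -1/4, -8/61, 3/77, 3/8, 5/8, 42/5, 4⋅π}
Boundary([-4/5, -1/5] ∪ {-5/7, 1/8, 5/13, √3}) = {-4/5, -1/5, 1/8, 5/13, √3}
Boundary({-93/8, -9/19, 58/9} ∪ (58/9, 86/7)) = {-93/8, -9/19, 58/9, 86/7}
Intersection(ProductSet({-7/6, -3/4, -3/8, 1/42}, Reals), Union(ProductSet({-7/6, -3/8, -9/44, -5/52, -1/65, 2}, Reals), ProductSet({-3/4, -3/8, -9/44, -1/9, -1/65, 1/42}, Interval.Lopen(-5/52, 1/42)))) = Union(ProductSet({-7/6, -3/8}, Reals), ProductSet({-3/4, -3/8, 1/42}, Interval.Lopen(-5/52, 1/42)))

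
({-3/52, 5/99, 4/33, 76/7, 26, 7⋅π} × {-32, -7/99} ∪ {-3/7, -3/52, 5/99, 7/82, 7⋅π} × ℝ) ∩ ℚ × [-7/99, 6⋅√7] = ({-3/52, 5/99, 4/33, 76/7, 26} × {-7/99}) ∪ ({-3/7, -3/52, 5/99, 7/82} × [-7/99, 6⋅√7])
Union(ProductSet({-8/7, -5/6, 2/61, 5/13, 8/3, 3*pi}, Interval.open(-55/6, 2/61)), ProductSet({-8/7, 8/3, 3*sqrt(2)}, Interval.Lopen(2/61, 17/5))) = Union(ProductSet({-8/7, 8/3, 3*sqrt(2)}, Interval.Lopen(2/61, 17/5)), ProductSet({-8/7, -5/6, 2/61, 5/13, 8/3, 3*pi}, Interval.open(-55/6, 2/61)))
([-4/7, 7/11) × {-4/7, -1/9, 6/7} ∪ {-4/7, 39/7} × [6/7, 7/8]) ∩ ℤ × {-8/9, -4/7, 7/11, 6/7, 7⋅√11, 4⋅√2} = {0} × {-4/7, 6/7}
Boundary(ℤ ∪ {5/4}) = ℤ ∪ {5/4}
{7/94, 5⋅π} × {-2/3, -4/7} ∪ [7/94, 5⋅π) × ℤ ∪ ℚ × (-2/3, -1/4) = (ℚ × (-2/3, -1/4)) ∪ ({7/94, 5⋅π} × {-2/3, -4/7}) ∪ ([7/94, 5⋅π) × ℤ)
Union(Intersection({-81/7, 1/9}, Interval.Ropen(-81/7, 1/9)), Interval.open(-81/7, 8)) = Interval.Ropen(-81/7, 8)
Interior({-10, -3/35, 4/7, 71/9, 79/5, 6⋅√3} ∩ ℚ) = ∅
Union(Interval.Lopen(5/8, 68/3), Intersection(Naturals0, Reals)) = Union(Interval.Lopen(5/8, 68/3), Naturals0)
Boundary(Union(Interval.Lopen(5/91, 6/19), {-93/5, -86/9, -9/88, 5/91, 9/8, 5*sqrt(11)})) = {-93/5, -86/9, -9/88, 5/91, 6/19, 9/8, 5*sqrt(11)}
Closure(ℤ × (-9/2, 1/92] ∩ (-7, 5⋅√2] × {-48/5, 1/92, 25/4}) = {-6, -5, …, 7} × {1/92}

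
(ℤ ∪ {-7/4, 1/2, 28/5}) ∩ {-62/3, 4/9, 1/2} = {1/2}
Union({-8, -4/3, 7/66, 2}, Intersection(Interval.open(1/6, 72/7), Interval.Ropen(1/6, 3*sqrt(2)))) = Union({-8, -4/3, 7/66}, Interval.open(1/6, 3*sqrt(2)))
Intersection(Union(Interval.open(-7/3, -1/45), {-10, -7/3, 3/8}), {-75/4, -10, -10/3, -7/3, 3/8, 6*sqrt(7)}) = {-10, -7/3, 3/8}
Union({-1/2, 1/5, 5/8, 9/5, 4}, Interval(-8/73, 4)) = Union({-1/2}, Interval(-8/73, 4))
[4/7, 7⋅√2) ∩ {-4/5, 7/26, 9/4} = {9/4}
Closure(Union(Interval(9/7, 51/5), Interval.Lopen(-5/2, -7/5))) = Union(Interval(-5/2, -7/5), Interval(9/7, 51/5))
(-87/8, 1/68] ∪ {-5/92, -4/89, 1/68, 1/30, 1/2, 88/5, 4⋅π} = (-87/8, 1/68] ∪ {1/30, 1/2, 88/5, 4⋅π}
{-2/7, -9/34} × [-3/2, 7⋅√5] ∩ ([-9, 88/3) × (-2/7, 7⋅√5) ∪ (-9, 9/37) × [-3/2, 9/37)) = {-2/7, -9/34} × [-3/2, 7⋅√5)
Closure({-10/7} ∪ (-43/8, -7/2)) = [-43/8, -7/2] ∪ {-10/7}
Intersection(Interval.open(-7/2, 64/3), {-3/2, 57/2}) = {-3/2}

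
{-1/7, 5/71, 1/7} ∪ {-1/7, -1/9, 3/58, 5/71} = {-1/7, -1/9, 3/58, 5/71, 1/7}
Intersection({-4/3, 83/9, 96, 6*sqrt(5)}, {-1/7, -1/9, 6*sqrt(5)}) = {6*sqrt(5)}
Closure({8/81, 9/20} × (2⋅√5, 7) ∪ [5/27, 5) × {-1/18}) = ([5/27, 5] × {-1/18}) ∪ ({8/81, 9/20} × [2⋅√5, 7])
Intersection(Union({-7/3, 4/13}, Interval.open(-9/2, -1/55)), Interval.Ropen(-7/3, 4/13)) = Interval.Ropen(-7/3, -1/55)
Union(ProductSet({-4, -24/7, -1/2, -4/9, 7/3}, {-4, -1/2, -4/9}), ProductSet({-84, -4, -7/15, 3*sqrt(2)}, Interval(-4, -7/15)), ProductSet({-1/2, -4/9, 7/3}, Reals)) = Union(ProductSet({-1/2, -4/9, 7/3}, Reals), ProductSet({-84, -4, -7/15, 3*sqrt(2)}, Interval(-4, -7/15)), ProductSet({-4, -24/7, -1/2, -4/9, 7/3}, {-4, -1/2, -4/9}))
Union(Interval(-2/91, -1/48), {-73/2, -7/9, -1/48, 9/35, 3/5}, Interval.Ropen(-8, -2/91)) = Union({-73/2, 9/35, 3/5}, Interval(-8, -1/48))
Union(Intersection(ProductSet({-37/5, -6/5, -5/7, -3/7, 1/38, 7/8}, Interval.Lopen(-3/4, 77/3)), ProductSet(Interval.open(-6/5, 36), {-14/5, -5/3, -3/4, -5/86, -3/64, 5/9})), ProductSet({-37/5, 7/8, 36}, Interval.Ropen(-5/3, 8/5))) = Union(ProductSet({-37/5, 7/8, 36}, Interval.Ropen(-5/3, 8/5)), ProductSet({-5/7, -3/7, 1/38, 7/8}, {-5/86, -3/64, 5/9}))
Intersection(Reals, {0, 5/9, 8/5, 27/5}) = {0, 5/9, 8/5, 27/5}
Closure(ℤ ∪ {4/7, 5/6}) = ℤ ∪ {4/7, 5/6}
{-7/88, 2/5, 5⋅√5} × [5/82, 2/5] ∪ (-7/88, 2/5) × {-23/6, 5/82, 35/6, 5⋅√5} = ({-7/88, 2/5, 5⋅√5} × [5/82, 2/5]) ∪ ((-7/88, 2/5) × {-23/6, 5/82, 35/6, 5⋅√5})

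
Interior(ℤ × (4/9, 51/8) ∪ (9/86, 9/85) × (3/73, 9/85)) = (9/86, 9/85) × (3/73, 9/85)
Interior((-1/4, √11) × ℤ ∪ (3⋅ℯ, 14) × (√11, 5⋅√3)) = (3⋅ℯ, 14) × ((√11, 5⋅√3) ∪ ((√11, 5⋅√3) \ ℤ))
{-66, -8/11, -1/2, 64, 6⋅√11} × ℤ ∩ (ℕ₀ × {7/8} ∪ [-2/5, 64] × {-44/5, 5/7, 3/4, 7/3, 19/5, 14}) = {64, 6⋅√11} × {14}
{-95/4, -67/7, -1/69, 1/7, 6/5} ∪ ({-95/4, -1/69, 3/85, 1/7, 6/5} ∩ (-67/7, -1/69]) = {-95/4, -67/7, -1/69, 1/7, 6/5}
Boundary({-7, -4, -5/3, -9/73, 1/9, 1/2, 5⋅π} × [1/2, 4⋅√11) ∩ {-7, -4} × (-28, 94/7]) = {-7, -4} × [1/2, 4⋅√11]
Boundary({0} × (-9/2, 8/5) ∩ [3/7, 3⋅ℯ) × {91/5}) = ∅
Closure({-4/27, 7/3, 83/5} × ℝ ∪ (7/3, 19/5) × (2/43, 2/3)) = ({-4/27, 7/3, 83/5} × ℝ) ∪ ({7/3, 19/5} × [2/43, 2/3]) ∪ ([7/3, 19/5] × {2/43, 2/3}) ∪ ((7/3, 19/5) × (2/43, 2/3))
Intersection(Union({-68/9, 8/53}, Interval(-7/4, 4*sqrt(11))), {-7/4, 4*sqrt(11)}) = {-7/4, 4*sqrt(11)}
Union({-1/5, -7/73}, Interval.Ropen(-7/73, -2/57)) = Union({-1/5}, Interval.Ropen(-7/73, -2/57))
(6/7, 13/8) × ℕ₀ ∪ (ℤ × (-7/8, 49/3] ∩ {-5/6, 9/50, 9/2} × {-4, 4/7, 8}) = (6/7, 13/8) × ℕ₀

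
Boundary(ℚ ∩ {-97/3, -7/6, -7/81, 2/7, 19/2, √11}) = {-97/3, -7/6, -7/81, 2/7, 19/2}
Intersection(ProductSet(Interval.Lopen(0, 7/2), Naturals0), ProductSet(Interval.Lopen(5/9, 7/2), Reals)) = ProductSet(Interval.Lopen(5/9, 7/2), Naturals0)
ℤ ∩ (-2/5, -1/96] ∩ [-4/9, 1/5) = ∅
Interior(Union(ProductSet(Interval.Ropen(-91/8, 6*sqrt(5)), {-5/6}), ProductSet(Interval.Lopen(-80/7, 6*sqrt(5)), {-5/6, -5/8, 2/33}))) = EmptySet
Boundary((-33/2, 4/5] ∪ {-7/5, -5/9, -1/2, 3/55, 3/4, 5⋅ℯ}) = {-33/2, 4/5, 5⋅ℯ}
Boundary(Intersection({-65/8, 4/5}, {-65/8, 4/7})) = {-65/8}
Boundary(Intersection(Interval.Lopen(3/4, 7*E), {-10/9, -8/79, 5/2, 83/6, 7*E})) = {5/2, 83/6, 7*E}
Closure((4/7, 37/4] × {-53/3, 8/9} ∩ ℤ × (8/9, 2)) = ∅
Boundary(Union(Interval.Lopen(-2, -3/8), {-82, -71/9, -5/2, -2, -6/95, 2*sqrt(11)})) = {-82, -71/9, -5/2, -2, -3/8, -6/95, 2*sqrt(11)}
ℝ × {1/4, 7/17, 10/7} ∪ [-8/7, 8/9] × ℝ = (ℝ × {1/4, 7/17, 10/7}) ∪ ([-8/7, 8/9] × ℝ)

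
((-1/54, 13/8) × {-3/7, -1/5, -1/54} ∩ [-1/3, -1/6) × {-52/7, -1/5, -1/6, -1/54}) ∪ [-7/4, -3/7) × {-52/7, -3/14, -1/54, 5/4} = [-7/4, -3/7) × {-52/7, -3/14, -1/54, 5/4}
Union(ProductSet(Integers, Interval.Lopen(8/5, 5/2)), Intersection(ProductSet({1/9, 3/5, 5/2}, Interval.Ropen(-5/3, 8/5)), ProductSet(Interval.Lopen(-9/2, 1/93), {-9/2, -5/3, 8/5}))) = ProductSet(Integers, Interval.Lopen(8/5, 5/2))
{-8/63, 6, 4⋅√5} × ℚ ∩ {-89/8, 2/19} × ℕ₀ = ∅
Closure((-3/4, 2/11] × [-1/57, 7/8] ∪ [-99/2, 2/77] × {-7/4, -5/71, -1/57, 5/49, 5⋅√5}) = ([-3/4, 2/11] × [-1/57, 7/8]) ∪ ([-99/2, 2/77] × {-7/4, -5/71, -1/57, 5/49, 5⋅√5})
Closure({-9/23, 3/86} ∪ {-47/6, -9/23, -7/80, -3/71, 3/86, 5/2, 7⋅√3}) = {-47/6, -9/23, -7/80, -3/71, 3/86, 5/2, 7⋅√3}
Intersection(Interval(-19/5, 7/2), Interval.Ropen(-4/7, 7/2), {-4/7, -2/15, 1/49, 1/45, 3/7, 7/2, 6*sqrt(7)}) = {-4/7, -2/15, 1/49, 1/45, 3/7}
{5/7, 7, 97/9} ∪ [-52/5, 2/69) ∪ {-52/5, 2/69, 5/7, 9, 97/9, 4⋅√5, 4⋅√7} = [-52/5, 2/69] ∪ {5/7, 7, 9, 97/9, 4⋅√5, 4⋅√7}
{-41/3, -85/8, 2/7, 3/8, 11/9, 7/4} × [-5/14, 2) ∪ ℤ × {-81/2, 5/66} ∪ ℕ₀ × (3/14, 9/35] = (ℤ × {-81/2, 5/66}) ∪ (ℕ₀ × (3/14, 9/35]) ∪ ({-41/3, -85/8, 2/7, 3/8, 11/9, 7/4} × [-5/14, 2))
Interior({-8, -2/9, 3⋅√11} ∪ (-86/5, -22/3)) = (-86/5, -22/3)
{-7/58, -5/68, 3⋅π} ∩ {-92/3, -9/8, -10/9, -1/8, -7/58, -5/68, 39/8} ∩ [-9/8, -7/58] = {-7/58}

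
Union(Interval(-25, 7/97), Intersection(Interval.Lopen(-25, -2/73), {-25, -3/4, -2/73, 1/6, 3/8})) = Interval(-25, 7/97)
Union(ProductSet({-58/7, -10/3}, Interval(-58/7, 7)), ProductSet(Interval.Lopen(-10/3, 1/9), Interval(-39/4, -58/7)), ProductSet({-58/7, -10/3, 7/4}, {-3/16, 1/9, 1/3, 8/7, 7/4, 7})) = Union(ProductSet({-58/7, -10/3}, Interval(-58/7, 7)), ProductSet({-58/7, -10/3, 7/4}, {-3/16, 1/9, 1/3, 8/7, 7/4, 7}), ProductSet(Interval.Lopen(-10/3, 1/9), Interval(-39/4, -58/7)))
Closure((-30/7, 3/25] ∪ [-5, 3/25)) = [-5, 3/25]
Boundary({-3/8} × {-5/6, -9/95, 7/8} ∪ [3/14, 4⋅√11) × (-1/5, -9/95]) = ({-3/8} × {-5/6, -9/95, 7/8}) ∪ ({3/14, 4⋅√11} × [-1/5, -9/95]) ∪ ([3/14, 4⋅√11] × {-1/5, -9/95})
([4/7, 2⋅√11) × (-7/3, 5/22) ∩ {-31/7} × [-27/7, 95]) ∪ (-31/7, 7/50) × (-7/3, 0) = (-31/7, 7/50) × (-7/3, 0)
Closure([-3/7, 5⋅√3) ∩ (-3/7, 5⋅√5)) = [-3/7, 5⋅√3]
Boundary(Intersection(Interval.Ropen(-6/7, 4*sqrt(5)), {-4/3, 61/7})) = {61/7}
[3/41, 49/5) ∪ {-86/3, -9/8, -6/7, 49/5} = {-86/3, -9/8, -6/7} ∪ [3/41, 49/5]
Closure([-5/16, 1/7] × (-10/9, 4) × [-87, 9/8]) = [-5/16, 1/7] × [-10/9, 4] × [-87, 9/8]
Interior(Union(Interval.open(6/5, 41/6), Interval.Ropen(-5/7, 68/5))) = Interval.open(-5/7, 68/5)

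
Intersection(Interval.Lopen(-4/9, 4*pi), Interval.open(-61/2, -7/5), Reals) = EmptySet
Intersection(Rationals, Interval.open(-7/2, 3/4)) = Intersection(Interval.open(-7/2, 3/4), Rationals)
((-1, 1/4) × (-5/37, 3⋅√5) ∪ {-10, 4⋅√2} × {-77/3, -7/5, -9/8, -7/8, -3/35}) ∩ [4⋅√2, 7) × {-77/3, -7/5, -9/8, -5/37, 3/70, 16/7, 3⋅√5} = {4⋅√2} × {-77/3, -7/5, -9/8}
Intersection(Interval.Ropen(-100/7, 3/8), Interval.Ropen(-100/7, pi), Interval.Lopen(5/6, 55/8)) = EmptySet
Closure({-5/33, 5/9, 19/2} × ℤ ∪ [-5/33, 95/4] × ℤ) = [-5/33, 95/4] × ℤ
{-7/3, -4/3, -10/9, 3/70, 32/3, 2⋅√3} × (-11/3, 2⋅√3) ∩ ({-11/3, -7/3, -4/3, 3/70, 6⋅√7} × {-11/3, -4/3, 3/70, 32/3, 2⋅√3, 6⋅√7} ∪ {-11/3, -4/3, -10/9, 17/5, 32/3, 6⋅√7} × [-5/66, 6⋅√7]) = ({-7/3, -4/3, 3/70} × {-4/3, 3/70}) ∪ ({-4/3, -10/9, 32/3} × [-5/66, 2⋅√3))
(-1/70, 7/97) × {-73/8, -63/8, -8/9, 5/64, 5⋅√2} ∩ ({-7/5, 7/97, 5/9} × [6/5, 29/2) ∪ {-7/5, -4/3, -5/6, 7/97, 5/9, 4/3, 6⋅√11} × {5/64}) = ∅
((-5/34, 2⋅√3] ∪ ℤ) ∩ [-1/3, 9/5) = (-5/34, 9/5) ∪ {0, 1}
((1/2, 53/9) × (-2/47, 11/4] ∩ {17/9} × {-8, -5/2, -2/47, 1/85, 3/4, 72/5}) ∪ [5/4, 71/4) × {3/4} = ({17/9} × {1/85, 3/4}) ∪ ([5/4, 71/4) × {3/4})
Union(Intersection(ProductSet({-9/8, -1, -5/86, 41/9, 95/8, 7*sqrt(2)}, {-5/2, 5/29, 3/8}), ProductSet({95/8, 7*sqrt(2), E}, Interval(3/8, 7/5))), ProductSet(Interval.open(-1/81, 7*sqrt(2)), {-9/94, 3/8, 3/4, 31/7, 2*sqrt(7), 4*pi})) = Union(ProductSet({95/8, 7*sqrt(2)}, {3/8}), ProductSet(Interval.open(-1/81, 7*sqrt(2)), {-9/94, 3/8, 3/4, 31/7, 2*sqrt(7), 4*pi}))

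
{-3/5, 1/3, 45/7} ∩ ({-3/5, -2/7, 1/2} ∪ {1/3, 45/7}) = {-3/5, 1/3, 45/7}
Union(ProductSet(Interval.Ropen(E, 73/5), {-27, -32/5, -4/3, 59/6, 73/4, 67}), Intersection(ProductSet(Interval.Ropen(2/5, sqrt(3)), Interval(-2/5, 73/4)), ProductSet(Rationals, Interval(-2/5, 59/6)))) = Union(ProductSet(Intersection(Interval.Ropen(2/5, sqrt(3)), Rationals), Interval(-2/5, 59/6)), ProductSet(Interval.Ropen(E, 73/5), {-27, -32/5, -4/3, 59/6, 73/4, 67}))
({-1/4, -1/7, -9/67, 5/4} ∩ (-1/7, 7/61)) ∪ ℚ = ℚ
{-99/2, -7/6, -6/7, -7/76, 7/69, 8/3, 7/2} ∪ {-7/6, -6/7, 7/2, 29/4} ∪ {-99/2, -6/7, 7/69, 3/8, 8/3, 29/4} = {-99/2, -7/6, -6/7, -7/76, 7/69, 3/8, 8/3, 7/2, 29/4}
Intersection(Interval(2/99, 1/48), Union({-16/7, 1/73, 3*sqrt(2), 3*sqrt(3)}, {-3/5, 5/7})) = EmptySet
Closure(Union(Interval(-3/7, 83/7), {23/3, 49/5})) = Interval(-3/7, 83/7)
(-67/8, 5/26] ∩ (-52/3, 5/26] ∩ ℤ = {-8, -7, …, 0}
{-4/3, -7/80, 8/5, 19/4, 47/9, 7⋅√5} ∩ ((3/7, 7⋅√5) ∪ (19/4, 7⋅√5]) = {8/5, 19/4, 47/9, 7⋅√5}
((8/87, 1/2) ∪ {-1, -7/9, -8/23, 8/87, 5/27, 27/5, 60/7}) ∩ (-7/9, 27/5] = {-8/23, 27/5} ∪ [8/87, 1/2)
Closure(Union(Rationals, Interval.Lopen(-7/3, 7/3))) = Union(Interval(-oo, oo), Rationals)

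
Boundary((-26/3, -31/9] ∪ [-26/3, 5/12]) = {-26/3, 5/12}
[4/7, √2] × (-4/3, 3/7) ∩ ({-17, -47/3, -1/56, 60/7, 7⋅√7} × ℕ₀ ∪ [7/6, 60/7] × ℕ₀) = [7/6, √2] × {0}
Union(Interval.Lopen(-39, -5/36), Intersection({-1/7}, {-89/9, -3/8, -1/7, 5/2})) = Interval.Lopen(-39, -5/36)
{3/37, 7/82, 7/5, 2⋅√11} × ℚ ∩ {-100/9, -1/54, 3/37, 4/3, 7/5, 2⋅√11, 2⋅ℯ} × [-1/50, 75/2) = {3/37, 7/5, 2⋅√11} × (ℚ ∩ [-1/50, 75/2))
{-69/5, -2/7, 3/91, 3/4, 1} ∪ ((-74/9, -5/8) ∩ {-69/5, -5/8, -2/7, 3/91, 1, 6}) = {-69/5, -2/7, 3/91, 3/4, 1}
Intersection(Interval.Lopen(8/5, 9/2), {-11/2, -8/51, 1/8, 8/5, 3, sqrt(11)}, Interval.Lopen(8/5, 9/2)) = {3, sqrt(11)}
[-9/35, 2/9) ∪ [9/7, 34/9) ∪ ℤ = ℤ ∪ [-9/35, 2/9) ∪ [9/7, 34/9)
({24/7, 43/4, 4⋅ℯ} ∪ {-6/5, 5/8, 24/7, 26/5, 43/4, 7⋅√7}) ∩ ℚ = {-6/5, 5/8, 24/7, 26/5, 43/4}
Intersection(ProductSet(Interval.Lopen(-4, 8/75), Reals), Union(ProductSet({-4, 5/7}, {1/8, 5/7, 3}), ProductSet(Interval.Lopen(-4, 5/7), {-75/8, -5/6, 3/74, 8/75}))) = ProductSet(Interval.Lopen(-4, 8/75), {-75/8, -5/6, 3/74, 8/75})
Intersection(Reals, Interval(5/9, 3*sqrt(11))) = Interval(5/9, 3*sqrt(11))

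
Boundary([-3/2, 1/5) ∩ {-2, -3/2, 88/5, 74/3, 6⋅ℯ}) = {-3/2}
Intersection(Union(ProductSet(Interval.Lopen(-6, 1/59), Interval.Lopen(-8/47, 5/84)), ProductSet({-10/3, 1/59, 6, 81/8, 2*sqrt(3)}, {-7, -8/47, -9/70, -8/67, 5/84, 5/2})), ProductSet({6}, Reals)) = ProductSet({6}, {-7, -8/47, -9/70, -8/67, 5/84, 5/2})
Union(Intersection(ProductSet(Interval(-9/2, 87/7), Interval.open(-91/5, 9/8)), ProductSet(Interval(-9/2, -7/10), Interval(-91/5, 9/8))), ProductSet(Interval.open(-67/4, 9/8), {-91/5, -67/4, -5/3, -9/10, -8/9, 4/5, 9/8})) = Union(ProductSet(Interval.open(-67/4, 9/8), {-91/5, -67/4, -5/3, -9/10, -8/9, 4/5, 9/8}), ProductSet(Interval(-9/2, -7/10), Interval.open(-91/5, 9/8)))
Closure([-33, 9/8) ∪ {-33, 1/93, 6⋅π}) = [-33, 9/8] ∪ {6⋅π}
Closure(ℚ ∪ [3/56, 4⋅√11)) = ℚ ∪ (-∞, ∞)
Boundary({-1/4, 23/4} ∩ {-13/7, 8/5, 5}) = ∅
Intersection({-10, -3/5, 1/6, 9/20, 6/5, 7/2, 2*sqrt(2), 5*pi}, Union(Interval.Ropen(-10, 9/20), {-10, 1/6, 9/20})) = {-10, -3/5, 1/6, 9/20}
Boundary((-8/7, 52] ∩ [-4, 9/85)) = {-8/7, 9/85}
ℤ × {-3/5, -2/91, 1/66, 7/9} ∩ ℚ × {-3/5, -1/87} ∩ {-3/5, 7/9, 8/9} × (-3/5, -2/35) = ∅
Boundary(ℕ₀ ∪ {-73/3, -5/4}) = {-73/3, -5/4} ∪ ℕ₀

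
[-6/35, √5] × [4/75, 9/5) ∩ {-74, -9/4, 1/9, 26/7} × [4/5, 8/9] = {1/9} × [4/5, 8/9]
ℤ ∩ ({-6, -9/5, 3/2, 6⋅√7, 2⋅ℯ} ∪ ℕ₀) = {-6} ∪ ℕ₀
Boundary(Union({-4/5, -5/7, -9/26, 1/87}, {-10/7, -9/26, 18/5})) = {-10/7, -4/5, -5/7, -9/26, 1/87, 18/5}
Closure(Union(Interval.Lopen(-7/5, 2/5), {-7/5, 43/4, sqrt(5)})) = Union({43/4, sqrt(5)}, Interval(-7/5, 2/5))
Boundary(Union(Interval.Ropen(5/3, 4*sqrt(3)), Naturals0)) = Union(Complement(Naturals0, Interval.open(5/3, 4*sqrt(3))), {5/3, 4*sqrt(3)})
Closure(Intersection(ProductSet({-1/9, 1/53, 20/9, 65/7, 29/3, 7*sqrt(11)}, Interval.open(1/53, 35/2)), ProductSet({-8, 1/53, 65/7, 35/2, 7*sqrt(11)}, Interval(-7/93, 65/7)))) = ProductSet({1/53, 65/7, 7*sqrt(11)}, Interval(1/53, 65/7))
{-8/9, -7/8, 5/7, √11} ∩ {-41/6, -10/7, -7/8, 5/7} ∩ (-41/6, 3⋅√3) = {-7/8, 5/7}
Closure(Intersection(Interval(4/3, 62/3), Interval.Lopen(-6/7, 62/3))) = Interval(4/3, 62/3)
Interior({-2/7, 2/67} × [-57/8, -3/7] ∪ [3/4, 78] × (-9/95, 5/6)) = (3/4, 78) × (-9/95, 5/6)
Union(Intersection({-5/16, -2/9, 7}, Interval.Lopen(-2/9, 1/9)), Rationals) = Rationals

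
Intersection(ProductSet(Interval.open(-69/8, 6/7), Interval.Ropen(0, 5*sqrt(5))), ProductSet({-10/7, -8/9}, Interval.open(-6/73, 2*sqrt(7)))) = ProductSet({-10/7, -8/9}, Interval.Ropen(0, 2*sqrt(7)))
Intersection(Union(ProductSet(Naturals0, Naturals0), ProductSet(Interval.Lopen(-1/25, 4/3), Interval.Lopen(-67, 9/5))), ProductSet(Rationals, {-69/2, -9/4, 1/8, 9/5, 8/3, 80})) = Union(ProductSet(Intersection(Interval.Lopen(-1/25, 4/3), Rationals), {-69/2, -9/4, 1/8, 9/5}), ProductSet(Naturals0, {80}))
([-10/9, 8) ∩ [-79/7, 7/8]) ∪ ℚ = ℚ ∪ [-10/9, 7/8]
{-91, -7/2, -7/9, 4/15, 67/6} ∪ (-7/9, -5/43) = {-91, -7/2, 4/15, 67/6} ∪ [-7/9, -5/43)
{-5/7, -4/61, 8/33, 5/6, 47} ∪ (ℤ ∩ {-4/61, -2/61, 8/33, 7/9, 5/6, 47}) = {-5/7, -4/61, 8/33, 5/6, 47}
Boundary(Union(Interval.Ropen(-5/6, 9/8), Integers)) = Union(Complement(Integers, Interval.open(-5/6, 9/8)), {-5/6, 9/8})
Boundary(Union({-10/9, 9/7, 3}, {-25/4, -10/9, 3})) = {-25/4, -10/9, 9/7, 3}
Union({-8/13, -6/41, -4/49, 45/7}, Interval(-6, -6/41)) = Union({-4/49, 45/7}, Interval(-6, -6/41))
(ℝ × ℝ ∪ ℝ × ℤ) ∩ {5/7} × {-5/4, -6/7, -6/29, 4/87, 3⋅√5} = {5/7} × {-5/4, -6/7, -6/29, 4/87, 3⋅√5}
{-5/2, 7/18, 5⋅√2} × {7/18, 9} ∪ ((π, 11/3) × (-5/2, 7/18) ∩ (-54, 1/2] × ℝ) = {-5/2, 7/18, 5⋅√2} × {7/18, 9}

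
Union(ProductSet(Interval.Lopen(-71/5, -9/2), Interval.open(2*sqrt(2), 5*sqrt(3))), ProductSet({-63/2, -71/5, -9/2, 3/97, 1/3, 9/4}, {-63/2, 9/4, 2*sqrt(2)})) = Union(ProductSet({-63/2, -71/5, -9/2, 3/97, 1/3, 9/4}, {-63/2, 9/4, 2*sqrt(2)}), ProductSet(Interval.Lopen(-71/5, -9/2), Interval.open(2*sqrt(2), 5*sqrt(3))))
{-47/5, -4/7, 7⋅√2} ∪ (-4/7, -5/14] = {-47/5, 7⋅√2} ∪ [-4/7, -5/14]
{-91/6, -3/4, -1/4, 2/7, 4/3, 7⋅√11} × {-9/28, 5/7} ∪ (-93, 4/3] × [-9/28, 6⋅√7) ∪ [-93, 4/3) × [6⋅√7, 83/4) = ({-91/6, -3/4, -1/4, 2/7, 4/3, 7⋅√11} × {-9/28, 5/7}) ∪ ([-93, 4/3) × [6⋅√7, 83/4)) ∪ ((-93, 4/3] × [-9/28, 6⋅√7))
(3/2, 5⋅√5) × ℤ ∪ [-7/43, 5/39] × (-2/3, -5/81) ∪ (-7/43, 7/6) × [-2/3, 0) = ([-7/43, 5/39] × (-2/3, -5/81)) ∪ ((-7/43, 7/6) × [-2/3, 0)) ∪ ((3/2, 5⋅√5) × ℤ)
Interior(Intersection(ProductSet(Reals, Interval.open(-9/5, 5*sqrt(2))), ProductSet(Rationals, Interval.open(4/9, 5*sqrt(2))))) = EmptySet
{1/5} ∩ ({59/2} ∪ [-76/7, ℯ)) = {1/5}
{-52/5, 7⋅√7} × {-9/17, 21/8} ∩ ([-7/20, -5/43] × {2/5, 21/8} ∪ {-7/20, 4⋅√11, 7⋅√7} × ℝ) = {7⋅√7} × {-9/17, 21/8}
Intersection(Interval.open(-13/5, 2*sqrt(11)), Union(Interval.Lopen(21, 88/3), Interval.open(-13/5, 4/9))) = Interval.open(-13/5, 4/9)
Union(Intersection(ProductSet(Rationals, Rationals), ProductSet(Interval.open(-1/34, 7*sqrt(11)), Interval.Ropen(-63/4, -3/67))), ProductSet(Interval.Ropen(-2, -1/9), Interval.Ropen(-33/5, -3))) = Union(ProductSet(Intersection(Interval.open(-1/34, 7*sqrt(11)), Rationals), Intersection(Interval.Ropen(-63/4, -3/67), Rationals)), ProductSet(Interval.Ropen(-2, -1/9), Interval.Ropen(-33/5, -3)))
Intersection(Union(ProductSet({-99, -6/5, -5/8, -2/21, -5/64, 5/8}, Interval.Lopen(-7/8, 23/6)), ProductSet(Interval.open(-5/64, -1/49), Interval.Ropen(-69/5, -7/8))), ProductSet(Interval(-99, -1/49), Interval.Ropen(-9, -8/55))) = Union(ProductSet({-99, -6/5, -5/8, -2/21, -5/64}, Interval.open(-7/8, -8/55)), ProductSet(Interval.open(-5/64, -1/49), Interval.Ropen(-9, -7/8)))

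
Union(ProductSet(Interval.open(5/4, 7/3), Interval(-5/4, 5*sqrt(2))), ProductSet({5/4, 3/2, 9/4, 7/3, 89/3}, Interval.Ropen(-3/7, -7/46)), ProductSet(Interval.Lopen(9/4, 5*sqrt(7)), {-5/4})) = Union(ProductSet({5/4, 3/2, 9/4, 7/3, 89/3}, Interval.Ropen(-3/7, -7/46)), ProductSet(Interval.open(5/4, 7/3), Interval(-5/4, 5*sqrt(2))), ProductSet(Interval.Lopen(9/4, 5*sqrt(7)), {-5/4}))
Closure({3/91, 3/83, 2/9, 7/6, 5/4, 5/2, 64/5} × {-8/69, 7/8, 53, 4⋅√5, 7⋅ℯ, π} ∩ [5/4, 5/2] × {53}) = {5/4, 5/2} × {53}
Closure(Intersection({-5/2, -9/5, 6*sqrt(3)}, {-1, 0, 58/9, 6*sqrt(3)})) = {6*sqrt(3)}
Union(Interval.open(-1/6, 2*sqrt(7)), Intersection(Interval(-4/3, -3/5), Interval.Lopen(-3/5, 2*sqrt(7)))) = Interval.open(-1/6, 2*sqrt(7))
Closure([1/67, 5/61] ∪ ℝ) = (-∞, ∞)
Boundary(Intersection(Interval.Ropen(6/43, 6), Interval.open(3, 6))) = {3, 6}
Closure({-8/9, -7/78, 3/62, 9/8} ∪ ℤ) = ℤ ∪ {-8/9, -7/78, 3/62, 9/8}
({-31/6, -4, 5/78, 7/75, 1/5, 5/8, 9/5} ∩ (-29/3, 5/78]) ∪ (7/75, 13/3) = {-31/6, -4, 5/78} ∪ (7/75, 13/3)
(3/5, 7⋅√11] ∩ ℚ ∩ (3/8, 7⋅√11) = ℚ ∩ (3/5, 7⋅√11)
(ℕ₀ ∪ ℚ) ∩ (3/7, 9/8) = ℚ ∩ (3/7, 9/8)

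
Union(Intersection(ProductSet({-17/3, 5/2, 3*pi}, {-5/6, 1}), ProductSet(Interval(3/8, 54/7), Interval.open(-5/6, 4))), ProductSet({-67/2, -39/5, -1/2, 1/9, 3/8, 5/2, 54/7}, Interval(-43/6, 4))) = ProductSet({-67/2, -39/5, -1/2, 1/9, 3/8, 5/2, 54/7}, Interval(-43/6, 4))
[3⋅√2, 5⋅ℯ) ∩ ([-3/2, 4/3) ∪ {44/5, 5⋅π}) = {44/5}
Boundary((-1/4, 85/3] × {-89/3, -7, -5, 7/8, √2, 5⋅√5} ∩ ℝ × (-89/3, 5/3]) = [-1/4, 85/3] × {-7, -5, 7/8, √2}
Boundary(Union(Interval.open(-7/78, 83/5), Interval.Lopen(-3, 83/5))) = {-3, 83/5}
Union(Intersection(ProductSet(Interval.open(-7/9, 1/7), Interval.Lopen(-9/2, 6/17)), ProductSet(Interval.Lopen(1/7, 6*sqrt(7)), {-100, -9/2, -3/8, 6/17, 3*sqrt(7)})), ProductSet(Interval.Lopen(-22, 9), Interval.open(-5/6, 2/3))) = ProductSet(Interval.Lopen(-22, 9), Interval.open(-5/6, 2/3))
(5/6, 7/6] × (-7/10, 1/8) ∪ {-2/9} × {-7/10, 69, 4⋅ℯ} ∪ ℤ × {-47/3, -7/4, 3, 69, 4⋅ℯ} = ({-2/9} × {-7/10, 69, 4⋅ℯ}) ∪ (ℤ × {-47/3, -7/4, 3, 69, 4⋅ℯ}) ∪ ((5/6, 7/6] × (-7/10, 1/8))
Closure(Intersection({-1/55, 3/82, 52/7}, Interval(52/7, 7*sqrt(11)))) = {52/7}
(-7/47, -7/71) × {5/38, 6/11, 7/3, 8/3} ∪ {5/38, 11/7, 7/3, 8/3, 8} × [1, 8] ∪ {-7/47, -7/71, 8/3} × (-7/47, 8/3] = ({-7/47, -7/71, 8/3} × (-7/47, 8/3]) ∪ ((-7/47, -7/71) × {5/38, 6/11, 7/3, 8/3}) ∪ ({5/38, 11/7, 7/3, 8/3, 8} × [1, 8])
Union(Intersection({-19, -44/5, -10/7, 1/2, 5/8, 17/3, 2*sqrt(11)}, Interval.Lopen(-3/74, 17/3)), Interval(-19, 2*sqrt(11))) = Interval(-19, 2*sqrt(11))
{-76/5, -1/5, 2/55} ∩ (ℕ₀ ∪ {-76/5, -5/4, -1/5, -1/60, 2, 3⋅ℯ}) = {-76/5, -1/5}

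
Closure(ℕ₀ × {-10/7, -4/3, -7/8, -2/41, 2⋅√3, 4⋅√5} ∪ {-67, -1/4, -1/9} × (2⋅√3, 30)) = ({-67, -1/4, -1/9} × [2⋅√3, 30]) ∪ (ℕ₀ × {-10/7, -4/3, -7/8, -2/41, 2⋅√3, 4⋅√5})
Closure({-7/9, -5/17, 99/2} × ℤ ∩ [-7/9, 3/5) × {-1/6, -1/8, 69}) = {-7/9, -5/17} × {69}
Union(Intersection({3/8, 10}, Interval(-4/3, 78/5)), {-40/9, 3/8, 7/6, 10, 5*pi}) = {-40/9, 3/8, 7/6, 10, 5*pi}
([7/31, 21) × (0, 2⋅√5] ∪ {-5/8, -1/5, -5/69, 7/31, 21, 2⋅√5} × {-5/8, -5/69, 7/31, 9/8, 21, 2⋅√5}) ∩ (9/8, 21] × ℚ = ({21, 2⋅√5} × {-5/8, -5/69, 7/31, 9/8, 21}) ∪ ((9/8, 21) × (ℚ ∩ (0, 2⋅√5]))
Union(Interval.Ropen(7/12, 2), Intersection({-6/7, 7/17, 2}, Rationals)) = Union({-6/7, 7/17}, Interval(7/12, 2))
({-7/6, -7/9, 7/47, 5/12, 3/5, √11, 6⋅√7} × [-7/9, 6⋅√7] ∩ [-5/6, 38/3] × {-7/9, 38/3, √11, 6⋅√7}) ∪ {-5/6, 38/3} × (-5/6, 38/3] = ({-5/6, 38/3} × (-5/6, 38/3]) ∪ ({-7/9, 7/47, 5/12, 3/5, √11} × {-7/9, 38/3, √11, 6⋅√7})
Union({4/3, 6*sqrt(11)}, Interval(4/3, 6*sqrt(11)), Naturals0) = Union(Interval(4/3, 6*sqrt(11)), Naturals0)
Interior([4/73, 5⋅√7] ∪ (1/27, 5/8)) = (1/27, 5⋅√7)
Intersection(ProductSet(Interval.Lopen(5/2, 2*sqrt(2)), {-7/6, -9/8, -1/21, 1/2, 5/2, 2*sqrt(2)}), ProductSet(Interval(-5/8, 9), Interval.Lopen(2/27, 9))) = ProductSet(Interval.Lopen(5/2, 2*sqrt(2)), {1/2, 5/2, 2*sqrt(2)})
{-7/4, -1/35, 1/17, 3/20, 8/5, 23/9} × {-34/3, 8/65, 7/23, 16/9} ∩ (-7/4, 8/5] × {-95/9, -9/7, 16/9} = {-1/35, 1/17, 3/20, 8/5} × {16/9}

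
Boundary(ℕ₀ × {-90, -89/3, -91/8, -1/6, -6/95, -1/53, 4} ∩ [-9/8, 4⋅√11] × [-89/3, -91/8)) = {0, 1, …, 13} × {-89/3}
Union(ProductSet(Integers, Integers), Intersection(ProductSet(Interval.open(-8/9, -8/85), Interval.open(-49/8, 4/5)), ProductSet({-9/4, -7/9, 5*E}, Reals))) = Union(ProductSet({-7/9}, Interval.open(-49/8, 4/5)), ProductSet(Integers, Integers))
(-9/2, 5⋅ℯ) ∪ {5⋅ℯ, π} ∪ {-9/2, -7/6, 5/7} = [-9/2, 5⋅ℯ]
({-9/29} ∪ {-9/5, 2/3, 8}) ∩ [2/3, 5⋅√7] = {2/3, 8}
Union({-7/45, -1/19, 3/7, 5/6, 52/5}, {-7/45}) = {-7/45, -1/19, 3/7, 5/6, 52/5}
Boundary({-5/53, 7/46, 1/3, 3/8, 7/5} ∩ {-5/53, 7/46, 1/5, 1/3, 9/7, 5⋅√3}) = {-5/53, 7/46, 1/3}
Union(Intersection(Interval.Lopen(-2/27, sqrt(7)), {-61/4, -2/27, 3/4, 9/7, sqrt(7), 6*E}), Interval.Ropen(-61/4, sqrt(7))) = Interval(-61/4, sqrt(7))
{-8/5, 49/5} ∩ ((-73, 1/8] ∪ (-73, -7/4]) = {-8/5}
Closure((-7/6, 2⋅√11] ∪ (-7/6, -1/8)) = [-7/6, 2⋅√11]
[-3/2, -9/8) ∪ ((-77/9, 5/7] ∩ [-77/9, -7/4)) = (-77/9, -7/4) ∪ [-3/2, -9/8)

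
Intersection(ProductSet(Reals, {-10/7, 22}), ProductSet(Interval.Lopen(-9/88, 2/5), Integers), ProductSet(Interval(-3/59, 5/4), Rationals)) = ProductSet(Interval(-3/59, 2/5), {22})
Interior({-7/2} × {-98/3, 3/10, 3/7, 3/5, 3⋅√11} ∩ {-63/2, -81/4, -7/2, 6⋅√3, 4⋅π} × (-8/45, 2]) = ∅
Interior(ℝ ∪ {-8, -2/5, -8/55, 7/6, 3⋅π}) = ℝ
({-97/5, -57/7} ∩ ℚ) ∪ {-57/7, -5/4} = {-97/5, -57/7, -5/4}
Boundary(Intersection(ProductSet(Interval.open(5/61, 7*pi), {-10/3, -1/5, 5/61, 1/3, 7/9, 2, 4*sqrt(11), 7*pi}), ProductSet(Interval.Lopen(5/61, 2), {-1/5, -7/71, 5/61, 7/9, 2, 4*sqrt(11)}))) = ProductSet(Interval(5/61, 2), {-1/5, 5/61, 7/9, 2, 4*sqrt(11)})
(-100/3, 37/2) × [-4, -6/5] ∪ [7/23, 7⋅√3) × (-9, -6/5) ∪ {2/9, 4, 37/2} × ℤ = ({2/9, 4, 37/2} × ℤ) ∪ ((-100/3, 37/2) × [-4, -6/5]) ∪ ([7/23, 7⋅√3) × (-9, -6/5))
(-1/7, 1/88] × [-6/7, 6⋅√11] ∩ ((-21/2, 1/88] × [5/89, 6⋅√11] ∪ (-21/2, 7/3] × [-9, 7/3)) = (-1/7, 1/88] × [-6/7, 6⋅√11]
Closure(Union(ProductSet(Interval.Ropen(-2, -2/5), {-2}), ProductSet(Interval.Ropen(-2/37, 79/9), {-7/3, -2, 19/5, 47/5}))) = Union(ProductSet(Interval(-2, -2/5), {-2}), ProductSet(Interval(-2/37, 79/9), {-7/3, -2, 19/5, 47/5}))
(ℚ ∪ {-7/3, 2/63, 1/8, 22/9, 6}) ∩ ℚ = ℚ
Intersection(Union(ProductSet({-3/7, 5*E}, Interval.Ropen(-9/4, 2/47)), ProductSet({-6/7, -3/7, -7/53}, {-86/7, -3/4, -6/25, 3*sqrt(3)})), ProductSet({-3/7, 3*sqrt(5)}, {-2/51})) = ProductSet({-3/7}, {-2/51})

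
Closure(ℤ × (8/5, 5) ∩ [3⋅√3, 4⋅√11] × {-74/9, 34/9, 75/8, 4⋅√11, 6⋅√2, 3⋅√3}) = {6, 7, …, 13} × {34/9}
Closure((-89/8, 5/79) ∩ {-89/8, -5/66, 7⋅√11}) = {-5/66}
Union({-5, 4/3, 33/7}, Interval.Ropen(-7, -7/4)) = Union({4/3, 33/7}, Interval.Ropen(-7, -7/4))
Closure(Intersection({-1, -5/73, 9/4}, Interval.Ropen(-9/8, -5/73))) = {-1}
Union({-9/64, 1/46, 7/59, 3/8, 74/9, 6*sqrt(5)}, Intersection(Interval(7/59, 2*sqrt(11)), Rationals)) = Union({-9/64, 1/46, 74/9, 6*sqrt(5)}, Intersection(Interval(7/59, 2*sqrt(11)), Rationals))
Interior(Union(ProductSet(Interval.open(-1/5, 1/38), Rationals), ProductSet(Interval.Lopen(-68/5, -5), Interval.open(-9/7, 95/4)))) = ProductSet(Interval.open(-68/5, -5), Interval.open(-9/7, 95/4))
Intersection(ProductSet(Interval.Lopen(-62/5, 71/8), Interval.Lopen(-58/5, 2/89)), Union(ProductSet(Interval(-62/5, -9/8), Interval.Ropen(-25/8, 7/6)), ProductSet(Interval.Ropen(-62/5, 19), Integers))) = Union(ProductSet(Interval.Lopen(-62/5, -9/8), Interval(-25/8, 2/89)), ProductSet(Interval.Lopen(-62/5, 71/8), Range(-11, 1, 1)))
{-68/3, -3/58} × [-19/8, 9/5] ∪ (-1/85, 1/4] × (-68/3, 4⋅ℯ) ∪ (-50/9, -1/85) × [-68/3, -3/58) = ({-68/3, -3/58} × [-19/8, 9/5]) ∪ ((-50/9, -1/85) × [-68/3, -3/58)) ∪ ((-1/85, 1/4] × (-68/3, 4⋅ℯ))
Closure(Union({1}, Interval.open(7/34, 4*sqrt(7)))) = Interval(7/34, 4*sqrt(7))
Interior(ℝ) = ℝ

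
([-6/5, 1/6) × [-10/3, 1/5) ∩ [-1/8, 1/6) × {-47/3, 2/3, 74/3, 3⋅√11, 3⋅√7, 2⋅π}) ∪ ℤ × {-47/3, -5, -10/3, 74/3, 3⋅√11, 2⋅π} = ℤ × {-47/3, -5, -10/3, 74/3, 3⋅√11, 2⋅π}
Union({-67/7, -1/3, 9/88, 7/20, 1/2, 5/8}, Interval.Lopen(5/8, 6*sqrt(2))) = Union({-67/7, -1/3, 9/88, 7/20, 1/2}, Interval(5/8, 6*sqrt(2)))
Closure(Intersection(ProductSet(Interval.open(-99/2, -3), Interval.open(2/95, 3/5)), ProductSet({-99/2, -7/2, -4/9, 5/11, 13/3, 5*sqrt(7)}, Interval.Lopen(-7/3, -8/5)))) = EmptySet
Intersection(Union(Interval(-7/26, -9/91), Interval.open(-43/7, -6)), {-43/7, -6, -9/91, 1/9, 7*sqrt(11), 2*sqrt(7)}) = {-9/91}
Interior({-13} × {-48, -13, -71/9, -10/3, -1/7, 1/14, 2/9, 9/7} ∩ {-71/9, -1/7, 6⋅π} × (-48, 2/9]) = ∅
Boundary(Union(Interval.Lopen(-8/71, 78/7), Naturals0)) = Union(Complement(Naturals0, Interval.open(-8/71, 78/7)), {-8/71, 78/7})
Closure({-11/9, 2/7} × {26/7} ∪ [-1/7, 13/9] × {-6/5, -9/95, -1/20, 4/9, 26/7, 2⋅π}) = ({-11/9, 2/7} × {26/7}) ∪ ([-1/7, 13/9] × {-6/5, -9/95, -1/20, 4/9, 26/7, 2⋅π})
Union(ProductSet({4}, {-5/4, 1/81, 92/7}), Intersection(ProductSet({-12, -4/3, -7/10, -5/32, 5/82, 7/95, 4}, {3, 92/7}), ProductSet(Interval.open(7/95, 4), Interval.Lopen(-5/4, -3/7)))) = ProductSet({4}, {-5/4, 1/81, 92/7})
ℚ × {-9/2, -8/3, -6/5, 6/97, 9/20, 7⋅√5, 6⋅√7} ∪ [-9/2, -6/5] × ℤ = ([-9/2, -6/5] × ℤ) ∪ (ℚ × {-9/2, -8/3, -6/5, 6/97, 9/20, 7⋅√5, 6⋅√7})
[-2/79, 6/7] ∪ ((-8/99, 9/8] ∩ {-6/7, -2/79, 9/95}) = [-2/79, 6/7]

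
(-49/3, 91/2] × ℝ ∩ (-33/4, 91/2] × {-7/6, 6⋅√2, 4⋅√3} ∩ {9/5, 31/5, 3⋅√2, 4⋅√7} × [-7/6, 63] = {9/5, 31/5, 3⋅√2, 4⋅√7} × {-7/6, 6⋅√2, 4⋅√3}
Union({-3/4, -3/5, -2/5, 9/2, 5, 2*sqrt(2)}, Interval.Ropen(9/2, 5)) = Union({-3/4, -3/5, -2/5, 2*sqrt(2)}, Interval(9/2, 5))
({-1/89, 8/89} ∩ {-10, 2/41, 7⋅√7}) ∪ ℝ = ℝ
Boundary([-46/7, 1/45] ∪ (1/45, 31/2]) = {-46/7, 31/2}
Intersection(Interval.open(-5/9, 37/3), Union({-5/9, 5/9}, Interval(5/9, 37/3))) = Interval.Ropen(5/9, 37/3)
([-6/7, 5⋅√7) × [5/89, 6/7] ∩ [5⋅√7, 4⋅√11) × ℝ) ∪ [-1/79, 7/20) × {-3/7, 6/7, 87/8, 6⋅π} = [-1/79, 7/20) × {-3/7, 6/7, 87/8, 6⋅π}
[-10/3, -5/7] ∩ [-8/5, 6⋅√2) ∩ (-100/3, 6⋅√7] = [-8/5, -5/7]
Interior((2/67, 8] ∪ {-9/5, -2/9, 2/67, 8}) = (2/67, 8)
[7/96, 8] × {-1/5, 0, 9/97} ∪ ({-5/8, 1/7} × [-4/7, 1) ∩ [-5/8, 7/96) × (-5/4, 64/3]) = ({-5/8} × [-4/7, 1)) ∪ ([7/96, 8] × {-1/5, 0, 9/97})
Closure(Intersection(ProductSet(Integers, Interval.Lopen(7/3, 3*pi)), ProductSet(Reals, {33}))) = EmptySet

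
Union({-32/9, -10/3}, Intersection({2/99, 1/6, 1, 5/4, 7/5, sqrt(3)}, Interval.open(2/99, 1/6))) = {-32/9, -10/3}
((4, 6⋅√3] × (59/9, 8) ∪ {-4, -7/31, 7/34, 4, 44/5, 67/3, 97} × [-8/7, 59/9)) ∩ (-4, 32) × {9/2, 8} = {-7/31, 7/34, 4, 44/5, 67/3} × {9/2}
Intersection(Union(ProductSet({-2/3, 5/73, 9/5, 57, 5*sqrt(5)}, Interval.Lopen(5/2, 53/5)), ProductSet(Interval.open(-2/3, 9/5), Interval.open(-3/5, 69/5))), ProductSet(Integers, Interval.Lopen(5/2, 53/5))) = ProductSet(Union({57}, Range(0, 2, 1)), Interval.Lopen(5/2, 53/5))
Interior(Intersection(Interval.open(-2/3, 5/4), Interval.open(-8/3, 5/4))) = Interval.open(-2/3, 5/4)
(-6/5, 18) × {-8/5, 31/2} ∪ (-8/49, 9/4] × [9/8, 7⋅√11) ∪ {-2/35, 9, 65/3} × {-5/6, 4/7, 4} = ({-2/35, 9, 65/3} × {-5/6, 4/7, 4}) ∪ ((-6/5, 18) × {-8/5, 31/2}) ∪ ((-8/49, 9/4] × [9/8, 7⋅√11))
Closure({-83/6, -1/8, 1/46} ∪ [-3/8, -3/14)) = {-83/6, -1/8, 1/46} ∪ [-3/8, -3/14]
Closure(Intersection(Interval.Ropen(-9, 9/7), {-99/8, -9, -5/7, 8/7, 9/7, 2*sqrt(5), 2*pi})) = {-9, -5/7, 8/7}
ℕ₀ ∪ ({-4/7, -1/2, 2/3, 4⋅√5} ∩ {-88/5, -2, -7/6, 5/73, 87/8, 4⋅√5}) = ℕ₀ ∪ {4⋅√5}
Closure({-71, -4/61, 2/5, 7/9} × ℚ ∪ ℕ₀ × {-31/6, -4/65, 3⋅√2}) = ({-71, -4/61, 2/5, 7/9} × ℝ) ∪ (ℕ₀ × {-31/6, -4/65, 3⋅√2})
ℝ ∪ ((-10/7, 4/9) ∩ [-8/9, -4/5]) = (-∞, ∞)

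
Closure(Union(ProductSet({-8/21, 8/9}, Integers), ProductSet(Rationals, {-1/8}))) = Union(ProductSet({-8/21, 8/9}, Integers), ProductSet(Reals, {-1/8}))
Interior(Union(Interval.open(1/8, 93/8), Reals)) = Interval(-oo, oo)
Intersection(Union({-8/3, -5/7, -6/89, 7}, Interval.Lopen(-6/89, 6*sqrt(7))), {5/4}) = {5/4}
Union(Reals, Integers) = Reals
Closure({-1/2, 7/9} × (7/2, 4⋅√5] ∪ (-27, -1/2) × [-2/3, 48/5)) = ({-27, -1/2} × [-2/3, 48/5]) ∪ ([-27, -1/2] × {-2/3, 48/5}) ∪ ((-27, -1/2) × [-2/3, 48/5)) ∪ ({-1/2, 7/9} × [7/2, 4⋅√5])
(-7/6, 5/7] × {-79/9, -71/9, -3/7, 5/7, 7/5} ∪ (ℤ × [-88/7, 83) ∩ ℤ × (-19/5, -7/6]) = (ℤ × (-19/5, -7/6]) ∪ ((-7/6, 5/7] × {-79/9, -71/9, -3/7, 5/7, 7/5})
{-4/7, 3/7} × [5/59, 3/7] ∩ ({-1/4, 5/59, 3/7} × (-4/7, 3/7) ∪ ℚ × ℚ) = ({3/7} × [5/59, 3/7)) ∪ ({-4/7, 3/7} × (ℚ ∩ [5/59, 3/7]))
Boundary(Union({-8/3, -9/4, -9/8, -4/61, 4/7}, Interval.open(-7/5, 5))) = {-8/3, -9/4, -7/5, 5}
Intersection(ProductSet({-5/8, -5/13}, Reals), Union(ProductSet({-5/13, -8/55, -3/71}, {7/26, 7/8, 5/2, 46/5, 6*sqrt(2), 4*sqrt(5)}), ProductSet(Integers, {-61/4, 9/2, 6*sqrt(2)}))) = ProductSet({-5/13}, {7/26, 7/8, 5/2, 46/5, 6*sqrt(2), 4*sqrt(5)})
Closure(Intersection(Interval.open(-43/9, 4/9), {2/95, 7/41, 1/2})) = {2/95, 7/41}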